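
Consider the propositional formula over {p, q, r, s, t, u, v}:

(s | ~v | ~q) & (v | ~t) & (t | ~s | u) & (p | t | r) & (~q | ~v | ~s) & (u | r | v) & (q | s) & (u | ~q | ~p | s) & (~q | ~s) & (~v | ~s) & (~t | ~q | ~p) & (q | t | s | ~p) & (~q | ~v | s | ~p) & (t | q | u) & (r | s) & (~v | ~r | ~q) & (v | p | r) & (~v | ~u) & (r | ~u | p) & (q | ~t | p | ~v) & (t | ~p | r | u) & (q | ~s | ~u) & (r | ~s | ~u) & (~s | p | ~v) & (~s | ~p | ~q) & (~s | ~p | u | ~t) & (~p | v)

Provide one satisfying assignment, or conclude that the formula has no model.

p ↦ 0; q ↦ 1; r ↦ 1; s ↦ 0; t ↦ 0; u ↦ 1; v ↦ 0

Branch on v: set v = 0.
Unit clause (~t) forces t = 0.
Unit clause (~p) forces p = 0.
Unit clause (r) forces r = 1.
Branch on s: set s = 0.
Unit clause (q) forces q = 1.
All clauses hold; u can take either value.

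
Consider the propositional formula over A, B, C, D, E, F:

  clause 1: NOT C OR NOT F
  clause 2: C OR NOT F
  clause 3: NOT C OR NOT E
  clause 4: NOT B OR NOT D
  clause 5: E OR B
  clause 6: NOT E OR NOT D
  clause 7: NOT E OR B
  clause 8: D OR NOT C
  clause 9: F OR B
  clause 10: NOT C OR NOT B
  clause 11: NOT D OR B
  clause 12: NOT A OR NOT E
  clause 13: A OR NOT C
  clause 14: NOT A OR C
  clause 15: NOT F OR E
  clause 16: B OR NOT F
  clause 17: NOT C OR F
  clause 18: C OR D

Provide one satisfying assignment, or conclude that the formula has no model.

Suppose C = false.
From the singleton clause (NOT F), F = false.
From the singleton clause (B), B = true.
From the singleton clause (NOT D), D = false.
Now (D) is unsatisfied and unit — conflict.
So C must be the other value — set C = true.
From the singleton clause (NOT F), F = false.
Now (F) is unsatisfied and unit — conflict.
Either choice for C ends in contradiction.

UNSATISFIABLE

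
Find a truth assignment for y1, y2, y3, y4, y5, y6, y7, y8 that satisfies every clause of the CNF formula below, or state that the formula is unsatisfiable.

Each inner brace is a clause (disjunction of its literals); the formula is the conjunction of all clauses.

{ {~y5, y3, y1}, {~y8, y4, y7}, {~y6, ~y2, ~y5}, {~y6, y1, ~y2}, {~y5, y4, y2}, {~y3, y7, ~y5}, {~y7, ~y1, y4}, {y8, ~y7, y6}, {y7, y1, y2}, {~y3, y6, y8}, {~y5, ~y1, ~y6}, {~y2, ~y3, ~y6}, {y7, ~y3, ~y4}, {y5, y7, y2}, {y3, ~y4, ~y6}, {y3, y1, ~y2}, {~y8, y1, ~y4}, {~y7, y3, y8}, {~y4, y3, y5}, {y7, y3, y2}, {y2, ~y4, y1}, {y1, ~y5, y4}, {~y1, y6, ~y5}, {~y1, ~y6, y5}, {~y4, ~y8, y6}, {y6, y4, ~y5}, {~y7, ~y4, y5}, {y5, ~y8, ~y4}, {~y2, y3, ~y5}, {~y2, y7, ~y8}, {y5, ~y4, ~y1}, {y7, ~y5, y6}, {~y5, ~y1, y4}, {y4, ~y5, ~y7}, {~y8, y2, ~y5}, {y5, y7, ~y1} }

y1 ↦ 0, y2 ↦ 0, y3 ↦ 1, y4 ↦ 0, y5 ↦ 0, y6 ↦ 1, y7 ↦ 1, y8 ↦ 1

Case y5 = 0:
Case y7 = 1:
Unit clause (~y4) forces y4 = 0.
Unit clause (~y1) forces y1 = 0.
Case y6 = 1:
Unit clause (~y2) forces y2 = 0.
Case y3 = 1:
Every clause is now satisfied; y8 is unconstrained.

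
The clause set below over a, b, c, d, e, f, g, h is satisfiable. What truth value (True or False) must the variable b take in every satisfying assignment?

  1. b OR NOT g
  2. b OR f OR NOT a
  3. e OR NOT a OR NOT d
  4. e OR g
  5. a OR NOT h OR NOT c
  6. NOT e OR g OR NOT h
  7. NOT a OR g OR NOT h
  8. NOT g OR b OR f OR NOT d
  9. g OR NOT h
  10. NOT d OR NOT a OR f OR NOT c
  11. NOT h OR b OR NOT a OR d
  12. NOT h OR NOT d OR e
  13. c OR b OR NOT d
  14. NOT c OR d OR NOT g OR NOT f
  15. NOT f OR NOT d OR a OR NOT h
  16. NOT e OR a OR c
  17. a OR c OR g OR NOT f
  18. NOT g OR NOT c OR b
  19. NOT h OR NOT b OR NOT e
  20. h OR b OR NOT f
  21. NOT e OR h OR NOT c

True

Suppose b = false.
The clause (NOT g) is unit, so g = false.
The clause (e) is unit, so e = true.
The clause (NOT h) is unit, so h = false.
The clause (NOT f) is unit, so f = false.
The clause (NOT a) is unit, so a = false.
The clause (c) is unit, so c = true.
Now (NOT c) is unsatisfied and unit — conflict.
So every satisfying assignment has b = True.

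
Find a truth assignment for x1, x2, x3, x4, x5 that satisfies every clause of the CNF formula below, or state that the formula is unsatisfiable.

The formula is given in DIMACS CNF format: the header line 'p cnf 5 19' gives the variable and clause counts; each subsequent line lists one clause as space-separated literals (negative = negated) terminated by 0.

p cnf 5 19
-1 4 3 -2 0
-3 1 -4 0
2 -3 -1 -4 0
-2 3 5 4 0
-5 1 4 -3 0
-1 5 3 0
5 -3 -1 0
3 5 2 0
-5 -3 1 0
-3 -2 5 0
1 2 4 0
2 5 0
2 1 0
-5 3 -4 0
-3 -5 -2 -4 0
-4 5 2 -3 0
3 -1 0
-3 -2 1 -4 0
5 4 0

x1=False; x2=True; x3=False; x4=False; x5=True

Try x2 = True.
Try x3 = False.
The clause (¬x1) is unit, so x1 = False.
Try x5 = True.
The clause (¬x4) is unit, so x4 = False.
All clauses are satisfied.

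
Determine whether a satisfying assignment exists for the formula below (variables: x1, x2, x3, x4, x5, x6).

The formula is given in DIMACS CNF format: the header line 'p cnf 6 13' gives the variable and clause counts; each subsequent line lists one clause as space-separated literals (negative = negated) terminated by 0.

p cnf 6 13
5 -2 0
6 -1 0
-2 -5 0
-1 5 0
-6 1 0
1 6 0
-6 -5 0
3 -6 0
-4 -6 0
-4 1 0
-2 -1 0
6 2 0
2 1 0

Try x5 = True.
From the singleton clause (¬x2), x2 = False.
From the singleton clause (¬x6), x6 = False.
But (x6) is also a unit clause — contradiction.
So x5 must be the other value — set x5 = False.
From the singleton clause (¬x2), x2 = False.
From the singleton clause (¬x1), x1 = False.
But (x1) is also a unit clause — contradiction.
Neither x5 = True nor x5 = False works.
No assignment satisfies every clause.

No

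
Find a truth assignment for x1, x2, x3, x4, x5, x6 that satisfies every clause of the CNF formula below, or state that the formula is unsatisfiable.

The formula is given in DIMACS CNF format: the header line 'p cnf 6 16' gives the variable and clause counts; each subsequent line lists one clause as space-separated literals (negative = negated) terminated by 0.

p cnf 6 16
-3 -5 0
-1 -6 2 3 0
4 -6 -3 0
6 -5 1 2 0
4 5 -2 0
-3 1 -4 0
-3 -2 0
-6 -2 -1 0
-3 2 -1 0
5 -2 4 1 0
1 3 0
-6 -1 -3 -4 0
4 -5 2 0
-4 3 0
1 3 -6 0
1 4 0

Branch on x3: set x3 = False.
(x1) alone gives x1 = True.
(¬x4) alone gives x4 = False.
Branch on x6: set x6 = False.
Branch on x5: set x5 = True.
(x2) alone gives x2 = True.
All clauses are satisfied.

x1: True, x2: True, x3: False, x4: False, x5: True, x6: False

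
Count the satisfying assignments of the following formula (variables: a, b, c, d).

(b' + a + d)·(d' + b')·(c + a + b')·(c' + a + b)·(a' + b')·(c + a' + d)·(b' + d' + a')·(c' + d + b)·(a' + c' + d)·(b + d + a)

There are 2^4 = 16 truth assignments over (a, b, c, d).
Check each against the 10 clauses (columns in the order a, b, c, d):
  F F F F  ✗ fails (b + d + a)
  F F F T  ✓ satisfies all
  F F T F  ✗ fails (c' + a + b)
  F F T T  ✗ fails (c' + a + b)
  F T F F  ✗ fails (b' + a + d)
  F T F T  ✗ fails (d' + b')
  F T T F  ✗ fails (b' + a + d)
  F T T T  ✗ fails (d' + b')
  T F F F  ✗ fails (c + a' + d)
  T F F T  ✓ satisfies all
  T F T F  ✗ fails (c' + d + b)
  T F T T  ✓ satisfies all
  T T F F  ✗ fails (a' + b')
  T T F T  ✗ fails (d' + b')
  T T T F  ✗ fails (a' + b')
  T T T T  ✗ fails (d' + b')
3 of the 16 rows are models.

3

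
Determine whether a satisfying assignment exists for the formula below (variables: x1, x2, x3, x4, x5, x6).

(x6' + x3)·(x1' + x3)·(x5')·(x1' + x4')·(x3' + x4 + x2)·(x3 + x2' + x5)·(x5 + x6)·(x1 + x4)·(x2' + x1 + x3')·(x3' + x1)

Unit clause (x5') forces x5 = 0.
Unit clause (x6) forces x6 = 1.
Unit clause (x3) forces x3 = 1.
Unit clause (x1) forces x1 = 1.
Unit clause (x4') forces x4 = 0.
Unit clause (x2) forces x2 = 1.
All clauses are satisfied.
A satisfying assignment: x1=1; x2=1; x3=1; x4=0; x5=0; x6=1.

Satisfiable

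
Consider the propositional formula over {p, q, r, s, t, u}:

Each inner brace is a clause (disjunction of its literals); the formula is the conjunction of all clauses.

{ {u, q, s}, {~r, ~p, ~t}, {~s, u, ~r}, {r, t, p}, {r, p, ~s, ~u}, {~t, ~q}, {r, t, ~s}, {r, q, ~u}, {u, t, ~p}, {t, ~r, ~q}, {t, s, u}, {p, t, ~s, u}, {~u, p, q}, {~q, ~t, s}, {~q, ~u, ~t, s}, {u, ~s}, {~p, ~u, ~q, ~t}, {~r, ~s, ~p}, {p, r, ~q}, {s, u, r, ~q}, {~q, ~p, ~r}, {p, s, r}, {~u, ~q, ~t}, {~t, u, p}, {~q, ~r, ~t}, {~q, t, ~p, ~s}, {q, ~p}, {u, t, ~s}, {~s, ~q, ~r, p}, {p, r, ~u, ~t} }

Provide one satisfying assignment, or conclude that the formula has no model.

Try t = 0.
Try r = 0.
The clause (p) is unit, so p = 1.
The clause (~s) is unit, so s = 0.
The clause (u) is unit, so u = 1.
The clause (q) is unit, so q = 1.
This assignment satisfies each clause.

p ↦ 1, q ↦ 1, r ↦ 0, s ↦ 0, t ↦ 0, u ↦ 1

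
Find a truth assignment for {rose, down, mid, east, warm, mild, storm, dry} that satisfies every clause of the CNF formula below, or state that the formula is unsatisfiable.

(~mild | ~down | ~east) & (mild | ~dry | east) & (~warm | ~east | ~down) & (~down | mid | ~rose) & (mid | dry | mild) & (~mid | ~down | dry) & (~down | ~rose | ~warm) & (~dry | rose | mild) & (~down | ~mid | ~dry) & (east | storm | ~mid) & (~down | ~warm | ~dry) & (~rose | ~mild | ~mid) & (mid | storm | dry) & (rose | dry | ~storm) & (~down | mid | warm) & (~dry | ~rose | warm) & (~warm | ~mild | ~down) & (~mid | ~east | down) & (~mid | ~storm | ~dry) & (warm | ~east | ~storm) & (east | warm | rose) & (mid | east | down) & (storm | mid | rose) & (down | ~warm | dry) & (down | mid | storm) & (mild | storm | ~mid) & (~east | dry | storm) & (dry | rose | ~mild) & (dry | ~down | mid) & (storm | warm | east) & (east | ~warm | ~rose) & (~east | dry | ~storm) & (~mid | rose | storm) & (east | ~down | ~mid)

Branch on mild: set mild = 0.
Branch on dry: set dry = 0.
(mid) alone gives mid = 1.
(~down) alone gives down = 0.
(~east) alone gives east = 0.
(storm) alone gives storm = 1.
(rose) alone gives rose = 1.
(~warm) alone gives warm = 0.
Every clause now holds.

rose ↦ 1,  down ↦ 0,  mid ↦ 1,  east ↦ 0,  warm ↦ 0,  mild ↦ 0,  storm ↦ 1,  dry ↦ 0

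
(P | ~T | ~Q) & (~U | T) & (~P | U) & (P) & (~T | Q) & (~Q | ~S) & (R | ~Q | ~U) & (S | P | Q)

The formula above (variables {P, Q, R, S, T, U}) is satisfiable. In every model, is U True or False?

Suppose U = 0.
(~P) alone gives P = 0.
But (P) is also a unit clause — contradiction.
So every satisfying assignment has U = True.

True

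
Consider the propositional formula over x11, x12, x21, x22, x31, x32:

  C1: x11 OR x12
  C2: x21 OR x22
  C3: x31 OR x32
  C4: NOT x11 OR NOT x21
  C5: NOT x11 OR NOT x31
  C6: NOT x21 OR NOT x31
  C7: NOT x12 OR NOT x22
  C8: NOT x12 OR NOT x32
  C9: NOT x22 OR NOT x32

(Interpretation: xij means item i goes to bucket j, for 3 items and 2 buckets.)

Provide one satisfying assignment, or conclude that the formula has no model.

Try x11 = true.
From the singleton clause (NOT x21), x21 = false.
From the singleton clause (x22), x22 = true.
From the singleton clause (NOT x31), x31 = false.
From the singleton clause (x32), x32 = true.
But (NOT x32) is also a unit clause — contradiction.
That branch fails; take x11 = false instead.
From the singleton clause (x12), x12 = true.
From the singleton clause (NOT x22), x22 = false.
From the singleton clause (x21), x21 = true.
From the singleton clause (NOT x31), x31 = false.
From the singleton clause (x32), x32 = true.
But (NOT x32) is also a unit clause — contradiction.
Either choice for x11 ends in contradiction.

UNSATISFIABLE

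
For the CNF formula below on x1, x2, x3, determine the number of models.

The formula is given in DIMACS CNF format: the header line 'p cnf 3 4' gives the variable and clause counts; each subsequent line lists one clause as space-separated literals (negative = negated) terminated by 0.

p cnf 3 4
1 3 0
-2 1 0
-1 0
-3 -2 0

There are 2^3 = 8 truth assignments over (x1, x2, x3).
Check each against the 4 clauses (columns in the order x1, x2, x3):
  F F F  ✗ fails (x1 ∨ x3)
  F F T  ✓ satisfies all
  F T F  ✗ fails (x1 ∨ x3)
  F T T  ✗ fails (¬x2 ∨ x1)
  T F F  ✗ fails (¬x1)
  T F T  ✗ fails (¬x1)
  T T F  ✗ fails (¬x1)
  T T T  ✗ fails (¬x1)
1 of the 8 rows is a model.

1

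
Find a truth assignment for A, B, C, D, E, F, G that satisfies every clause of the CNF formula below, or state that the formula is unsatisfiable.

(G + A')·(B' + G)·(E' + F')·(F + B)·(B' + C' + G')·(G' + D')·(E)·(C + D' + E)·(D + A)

A ↦ 1,  B ↦ 1,  C ↦ 0,  D ↦ 0,  E ↦ 1,  F ↦ 0,  G ↦ 1

From the singleton clause (E), E = 1.
From the singleton clause (F'), F = 0.
From the singleton clause (B), B = 1.
From the singleton clause (G), G = 1.
From the singleton clause (C'), C = 0.
From the singleton clause (D'), D = 0.
From the singleton clause (A), A = 1.
All clauses are satisfied.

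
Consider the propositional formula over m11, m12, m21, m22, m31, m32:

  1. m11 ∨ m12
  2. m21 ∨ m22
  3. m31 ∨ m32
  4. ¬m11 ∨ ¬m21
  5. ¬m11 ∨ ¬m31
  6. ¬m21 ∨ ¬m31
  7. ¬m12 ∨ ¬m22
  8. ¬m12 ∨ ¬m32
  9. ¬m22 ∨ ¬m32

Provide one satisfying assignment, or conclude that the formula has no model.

Branch on m11: set m11 = True.
(¬m21) alone gives m21 = False.
(m22) alone gives m22 = True.
(¬m31) alone gives m31 = False.
(m32) alone gives m32 = True.
But (¬m32) is also a unit clause — contradiction.
So m11 must be the other value — set m11 = False.
(m12) alone gives m12 = True.
(¬m22) alone gives m22 = False.
(m21) alone gives m21 = True.
(¬m31) alone gives m31 = False.
(m32) alone gives m32 = True.
But (¬m32) is also a unit clause — contradiction.
Both values of m11 lead to a conflict.

UNSATISFIABLE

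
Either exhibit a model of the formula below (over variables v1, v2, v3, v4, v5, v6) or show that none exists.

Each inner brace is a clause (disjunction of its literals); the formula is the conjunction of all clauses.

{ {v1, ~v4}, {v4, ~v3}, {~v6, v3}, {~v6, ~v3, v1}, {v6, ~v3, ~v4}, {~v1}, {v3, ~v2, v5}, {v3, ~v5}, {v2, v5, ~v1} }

From the singleton clause (~v1), v1 = 0.
From the singleton clause (~v4), v4 = 0.
From the singleton clause (~v3), v3 = 0.
From the singleton clause (~v6), v6 = 0.
From the singleton clause (~v5), v5 = 0.
From the singleton clause (~v2), v2 = 0.
Every clause now holds.

v1 ↦ 0, v2 ↦ 0, v3 ↦ 0, v4 ↦ 0, v5 ↦ 0, v6 ↦ 0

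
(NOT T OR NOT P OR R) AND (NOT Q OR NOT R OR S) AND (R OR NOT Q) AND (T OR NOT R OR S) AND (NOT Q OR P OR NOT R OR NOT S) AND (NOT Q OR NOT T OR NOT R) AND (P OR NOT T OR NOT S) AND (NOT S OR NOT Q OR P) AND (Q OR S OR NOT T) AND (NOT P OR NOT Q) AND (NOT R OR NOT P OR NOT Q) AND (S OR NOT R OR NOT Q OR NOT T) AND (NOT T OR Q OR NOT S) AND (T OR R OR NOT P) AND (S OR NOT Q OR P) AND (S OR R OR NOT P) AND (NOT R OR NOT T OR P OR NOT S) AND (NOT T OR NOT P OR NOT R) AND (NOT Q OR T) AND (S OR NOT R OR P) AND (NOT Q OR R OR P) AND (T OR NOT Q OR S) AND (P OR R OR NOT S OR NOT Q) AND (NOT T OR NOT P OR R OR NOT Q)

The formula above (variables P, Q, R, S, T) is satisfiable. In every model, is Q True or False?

Suppose Q = true.
The clause (R) is unit, so R = true.
The clause (S) is unit, so S = true.
The clause (P) is unit, so P = true.
That conflicts with the unit clause (NOT P).
So every satisfying assignment has Q = False.

False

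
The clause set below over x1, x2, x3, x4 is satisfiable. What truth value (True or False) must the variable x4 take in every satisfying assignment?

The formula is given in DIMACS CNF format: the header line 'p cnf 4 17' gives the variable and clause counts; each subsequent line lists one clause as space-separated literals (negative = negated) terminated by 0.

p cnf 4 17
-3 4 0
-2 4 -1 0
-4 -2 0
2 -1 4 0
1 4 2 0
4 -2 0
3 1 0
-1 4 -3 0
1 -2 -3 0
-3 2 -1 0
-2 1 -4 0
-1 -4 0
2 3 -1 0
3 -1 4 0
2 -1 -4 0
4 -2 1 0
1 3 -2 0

True

Suppose x4 = False.
From the singleton clause (¬x3), x3 = False.
From the singleton clause (¬x2), x2 = False.
From the singleton clause (¬x1), x1 = False.
That conflicts with the unit clause (x1).
So every satisfying assignment has x4 = True.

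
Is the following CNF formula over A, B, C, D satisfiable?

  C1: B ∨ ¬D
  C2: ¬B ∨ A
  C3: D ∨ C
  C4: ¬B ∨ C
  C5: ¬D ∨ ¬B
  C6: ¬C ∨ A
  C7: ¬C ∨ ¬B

Satisfiable

Case B = False:
(¬D) alone gives D = False.
(C) alone gives C = True.
(A) alone gives A = True.
This assignment satisfies each clause.
A satisfying assignment: A: True,  B: False,  C: True,  D: False.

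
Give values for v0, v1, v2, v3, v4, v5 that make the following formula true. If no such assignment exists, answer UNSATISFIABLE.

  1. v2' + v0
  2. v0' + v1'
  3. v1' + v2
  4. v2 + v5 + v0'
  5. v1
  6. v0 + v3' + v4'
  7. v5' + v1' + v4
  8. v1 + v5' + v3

The clause (v1) is unit, so v1 = 1.
The clause (v0') is unit, so v0 = 0.
The clause (v2') is unit, so v2 = 0.
But (v2) is also a unit clause — contradiction.

UNSATISFIABLE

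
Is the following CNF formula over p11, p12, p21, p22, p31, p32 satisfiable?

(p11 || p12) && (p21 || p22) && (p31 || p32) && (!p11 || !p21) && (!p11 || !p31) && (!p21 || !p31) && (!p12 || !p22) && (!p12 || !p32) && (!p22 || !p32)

No, unsatisfiable

Case p11 = true:
The clause (!p21) is unit, so p21 = false.
The clause (p22) is unit, so p22 = true.
The clause (!p31) is unit, so p31 = false.
The clause (p32) is unit, so p32 = true.
But (!p32) is also a unit clause — contradiction.
Backtrack on p11: now try p11 = false.
The clause (p12) is unit, so p12 = true.
The clause (!p22) is unit, so p22 = false.
The clause (p21) is unit, so p21 = true.
The clause (!p31) is unit, so p31 = false.
The clause (p32) is unit, so p32 = true.
But (!p32) is also a unit clause — contradiction.
Both values of p11 lead to a conflict.
No assignment satisfies every clause.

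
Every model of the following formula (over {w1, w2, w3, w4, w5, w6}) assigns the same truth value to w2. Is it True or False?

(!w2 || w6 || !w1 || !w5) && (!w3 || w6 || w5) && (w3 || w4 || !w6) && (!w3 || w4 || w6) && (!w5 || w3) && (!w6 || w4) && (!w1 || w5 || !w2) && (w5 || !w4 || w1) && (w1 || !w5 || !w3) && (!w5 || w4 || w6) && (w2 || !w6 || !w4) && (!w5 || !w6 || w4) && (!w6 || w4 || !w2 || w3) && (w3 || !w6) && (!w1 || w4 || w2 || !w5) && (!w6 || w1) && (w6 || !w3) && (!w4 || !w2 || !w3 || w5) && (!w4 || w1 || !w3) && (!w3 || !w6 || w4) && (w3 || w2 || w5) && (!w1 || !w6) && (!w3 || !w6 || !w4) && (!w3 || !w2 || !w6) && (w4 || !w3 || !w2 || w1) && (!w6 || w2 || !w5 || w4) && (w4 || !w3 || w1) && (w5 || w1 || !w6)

True

Suppose w2 = false.
Suppose w5 = false.
(w3) alone gives w3 = true.
(w6) alone gives w6 = true.
(w4) alone gives w4 = true.
Now (!w4) is unsatisfied and unit — conflict.
That branch fails; take w5 = true instead.
(w3) alone gives w3 = true.
(w1) alone gives w1 = true.
(w4) alone gives w4 = true.
(!w6) alone gives w6 = false.
Now (w6) is unsatisfied and unit — conflict.
Either choice for w5 ends in contradiction.
So every satisfying assignment has w2 = True.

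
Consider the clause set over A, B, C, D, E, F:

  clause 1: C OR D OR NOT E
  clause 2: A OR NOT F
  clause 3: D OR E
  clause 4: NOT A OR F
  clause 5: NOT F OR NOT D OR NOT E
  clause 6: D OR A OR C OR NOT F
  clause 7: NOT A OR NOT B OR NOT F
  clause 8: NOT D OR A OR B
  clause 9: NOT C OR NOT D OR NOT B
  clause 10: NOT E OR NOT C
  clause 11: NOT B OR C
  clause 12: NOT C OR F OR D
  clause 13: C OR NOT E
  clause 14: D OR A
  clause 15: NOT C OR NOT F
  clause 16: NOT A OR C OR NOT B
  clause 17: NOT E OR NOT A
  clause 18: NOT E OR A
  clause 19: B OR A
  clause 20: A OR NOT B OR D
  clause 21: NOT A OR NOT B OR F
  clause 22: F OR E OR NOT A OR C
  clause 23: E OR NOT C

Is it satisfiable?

Yes, satisfiable

Case A = true:
Unit clause (F) forces F = true.
Unit clause (NOT B) forces B = false.
Unit clause (NOT C) forces C = false.
Unit clause (NOT E) forces E = false.
Unit clause (D) forces D = true.
All clauses are satisfied.
A satisfying assignment: A ↦ true; B ↦ false; C ↦ false; D ↦ true; E ↦ false; F ↦ true.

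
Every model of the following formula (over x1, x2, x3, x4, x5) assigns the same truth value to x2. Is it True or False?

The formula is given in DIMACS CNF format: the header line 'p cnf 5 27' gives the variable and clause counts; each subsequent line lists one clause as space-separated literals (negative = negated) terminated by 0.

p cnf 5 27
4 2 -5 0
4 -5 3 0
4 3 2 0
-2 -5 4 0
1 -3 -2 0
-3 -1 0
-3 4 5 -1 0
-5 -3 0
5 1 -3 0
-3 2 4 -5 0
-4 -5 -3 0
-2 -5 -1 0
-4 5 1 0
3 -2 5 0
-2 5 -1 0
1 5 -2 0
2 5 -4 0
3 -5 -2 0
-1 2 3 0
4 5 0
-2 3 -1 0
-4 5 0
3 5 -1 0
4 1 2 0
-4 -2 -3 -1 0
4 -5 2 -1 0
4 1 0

False

Suppose x2 = True.
Branch on x5: set x5 = False.
The clause (x3) is unit, so x3 = True.
The clause (x1) is unit, so x1 = True.
But (¬x1) is also a unit clause — contradiction.
That branch fails; take x5 = True instead.
The clause (x4) is unit, so x4 = True.
The clause (¬x3) is unit, so x3 = False.
But (x3) is also a unit clause — contradiction.
Neither x5 = True nor x5 = False works.
So every satisfying assignment has x2 = False.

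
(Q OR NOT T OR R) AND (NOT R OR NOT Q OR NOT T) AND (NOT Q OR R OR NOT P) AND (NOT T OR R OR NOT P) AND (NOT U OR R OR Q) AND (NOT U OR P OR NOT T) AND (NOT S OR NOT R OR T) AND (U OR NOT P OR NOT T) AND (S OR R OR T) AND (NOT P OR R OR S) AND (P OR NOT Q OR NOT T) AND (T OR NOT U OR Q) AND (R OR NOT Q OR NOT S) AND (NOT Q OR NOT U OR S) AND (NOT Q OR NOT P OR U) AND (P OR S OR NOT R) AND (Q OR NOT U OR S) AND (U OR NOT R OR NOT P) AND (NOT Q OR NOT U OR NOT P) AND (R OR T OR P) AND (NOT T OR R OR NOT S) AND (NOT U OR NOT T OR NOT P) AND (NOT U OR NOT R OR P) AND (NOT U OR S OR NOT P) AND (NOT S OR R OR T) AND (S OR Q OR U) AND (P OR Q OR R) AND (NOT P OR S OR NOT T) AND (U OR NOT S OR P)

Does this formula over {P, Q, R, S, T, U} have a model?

Unsatisfiable

Suppose Q = true.
Suppose R = false.
The clause (NOT P) is unit, so P = false.
The clause (NOT T) is unit, so T = false.
But (T) is also a unit clause — contradiction.
So R must be the other value — set R = true.
The clause (NOT T) is unit, so T = false.
The clause (NOT S) is unit, so S = false.
The clause (NOT U) is unit, so U = false.
The clause (NOT P) is unit, so P = false.
But (P) is also a unit clause — contradiction.
Either choice for R ends in contradiction.
So Q must be the other value — set Q = false.
Suppose T = false.
The clause (NOT U) is unit, so U = false.
The clause (S) is unit, so S = true.
The clause (NOT R) is unit, so R = false.
But (R) is also a unit clause — contradiction.
So T must be the other value — set T = true.
The clause (R) is unit, so R = true.
Suppose U = false.
The clause (NOT P) is unit, so P = false.
The clause (S) is unit, so S = true.
But (NOT S) is also a unit clause — contradiction.
So U must be the other value — set U = true.
The clause (P) is unit, so P = true.
But (NOT P) is also a unit clause — contradiction.
Either choice for U ends in contradiction.
Either choice for T ends in contradiction.
Either choice for Q ends in contradiction.
No assignment satisfies every clause.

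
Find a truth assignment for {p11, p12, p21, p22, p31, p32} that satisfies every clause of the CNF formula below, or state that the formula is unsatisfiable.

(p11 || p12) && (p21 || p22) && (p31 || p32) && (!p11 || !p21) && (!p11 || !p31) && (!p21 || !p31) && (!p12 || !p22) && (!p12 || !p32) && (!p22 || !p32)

Case p11 = true:
Unit clause (!p21) forces p21 = false.
Unit clause (p22) forces p22 = true.
Unit clause (!p31) forces p31 = false.
Unit clause (p32) forces p32 = true.
Now (!p32) is unsatisfied and unit — conflict.
Undo p11 and try p11 = false.
Unit clause (p12) forces p12 = true.
Unit clause (!p22) forces p22 = false.
Unit clause (p21) forces p21 = true.
Unit clause (!p31) forces p31 = false.
Unit clause (p32) forces p32 = true.
Now (!p32) is unsatisfied and unit — conflict.
Neither p11 = true nor p11 = false works.

UNSATISFIABLE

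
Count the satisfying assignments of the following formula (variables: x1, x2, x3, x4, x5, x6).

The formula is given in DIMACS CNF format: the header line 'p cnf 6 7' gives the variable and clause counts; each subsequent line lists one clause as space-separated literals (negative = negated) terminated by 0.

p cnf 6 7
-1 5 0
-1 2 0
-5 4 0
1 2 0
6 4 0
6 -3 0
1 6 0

There are 2^6 = 64 truth assignments over (x1, x2, x3, x4, x5, x6).
Split on x4. With x4 = True, the clauses containing x4 are satisfied and ¬x4 drops from the rest; 7 of the 2^5 = 32 assignments to the other variables satisfy what remains.
With x4 = False, by the same count on the reduced clause set, 2 assignments work.
(One model: x1=F, x2=T, x3=F, x4=F, x5=F, x6=T.)
Total: 7 + 2 = 9.

9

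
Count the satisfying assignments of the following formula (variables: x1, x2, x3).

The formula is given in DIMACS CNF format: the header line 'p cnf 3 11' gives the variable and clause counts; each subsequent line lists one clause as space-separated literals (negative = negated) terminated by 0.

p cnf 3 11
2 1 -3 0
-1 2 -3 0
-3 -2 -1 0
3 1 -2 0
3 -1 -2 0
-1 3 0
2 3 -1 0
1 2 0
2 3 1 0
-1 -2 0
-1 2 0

There are 2^3 = 8 truth assignments over (x1, x2, x3).
Check each against the 11 clauses (columns in the order x1, x2, x3):
  F F F  ✗ fails (x1 ∨ x2)
  F F T  ✗ fails (x2 ∨ x1 ∨ ¬x3)
  F T F  ✗ fails (x3 ∨ x1 ∨ ¬x2)
  F T T  ✓ satisfies all
  T F F  ✗ fails (¬x1 ∨ x3)
  T F T  ✗ fails (¬x1 ∨ x2 ∨ ¬x3)
  T T F  ✗ fails (x3 ∨ ¬x1 ∨ ¬x2)
  T T T  ✗ fails (¬x3 ∨ ¬x2 ∨ ¬x1)
1 of the 8 rows is a model.

1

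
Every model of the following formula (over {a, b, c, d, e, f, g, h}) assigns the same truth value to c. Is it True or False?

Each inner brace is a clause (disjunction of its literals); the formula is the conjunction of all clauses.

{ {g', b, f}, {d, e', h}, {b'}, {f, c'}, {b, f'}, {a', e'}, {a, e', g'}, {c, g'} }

False

Suppose c = 1.
(b') alone gives b = 0.
(f) alone gives f = 1.
But (f') is also a unit clause — contradiction.
So every satisfying assignment has c = False.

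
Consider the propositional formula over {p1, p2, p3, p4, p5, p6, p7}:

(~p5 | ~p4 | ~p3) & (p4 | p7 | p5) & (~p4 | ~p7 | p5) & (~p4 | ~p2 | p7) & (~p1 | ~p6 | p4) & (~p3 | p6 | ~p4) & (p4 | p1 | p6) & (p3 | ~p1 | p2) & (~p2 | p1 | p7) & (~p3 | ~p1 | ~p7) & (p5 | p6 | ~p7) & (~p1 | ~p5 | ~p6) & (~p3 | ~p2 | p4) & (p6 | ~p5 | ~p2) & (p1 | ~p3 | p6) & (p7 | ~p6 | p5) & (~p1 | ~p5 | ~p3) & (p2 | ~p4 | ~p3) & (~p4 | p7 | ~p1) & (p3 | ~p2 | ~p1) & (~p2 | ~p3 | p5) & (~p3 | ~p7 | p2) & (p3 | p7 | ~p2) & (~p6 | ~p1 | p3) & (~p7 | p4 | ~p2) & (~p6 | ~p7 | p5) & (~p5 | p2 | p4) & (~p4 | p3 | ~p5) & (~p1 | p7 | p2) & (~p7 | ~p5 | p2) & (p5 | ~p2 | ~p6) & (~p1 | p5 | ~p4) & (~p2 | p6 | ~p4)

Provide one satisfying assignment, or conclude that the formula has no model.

p1: 0,  p2: 0,  p3: 0,  p4: 1,  p5: 0,  p6: 0,  p7: 0

Case p5 = 0:
Case p4 = 1:
From the singleton clause (~p7), p7 = 0.
From the singleton clause (~p2), p2 = 0.
From the singleton clause (~p6), p6 = 0.
From the singleton clause (~p3), p3 = 0.
From the singleton clause (~p1), p1 = 0.
This assignment satisfies each clause.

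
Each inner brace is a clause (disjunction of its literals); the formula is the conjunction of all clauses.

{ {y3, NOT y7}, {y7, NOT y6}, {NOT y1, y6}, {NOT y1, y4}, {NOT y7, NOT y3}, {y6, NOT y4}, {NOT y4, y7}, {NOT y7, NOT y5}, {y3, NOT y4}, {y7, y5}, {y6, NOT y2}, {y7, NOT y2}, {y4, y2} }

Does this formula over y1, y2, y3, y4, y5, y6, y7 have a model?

No

Suppose y3 = true.
From the singleton clause (NOT y7), y7 = false.
From the singleton clause (NOT y6), y6 = false.
From the singleton clause (NOT y1), y1 = false.
From the singleton clause (NOT y4), y4 = false.
From the singleton clause (y5), y5 = true.
From the singleton clause (NOT y2), y2 = false.
That conflicts with the unit clause (y2).
So y3 must be the other value — set y3 = false.
From the singleton clause (NOT y7), y7 = false.
From the singleton clause (NOT y6), y6 = false.
From the singleton clause (NOT y1), y1 = false.
From the singleton clause (NOT y4), y4 = false.
From the singleton clause (y5), y5 = true.
From the singleton clause (NOT y2), y2 = false.
That conflicts with the unit clause (y2).
Both values of y3 lead to a conflict.
No assignment satisfies every clause.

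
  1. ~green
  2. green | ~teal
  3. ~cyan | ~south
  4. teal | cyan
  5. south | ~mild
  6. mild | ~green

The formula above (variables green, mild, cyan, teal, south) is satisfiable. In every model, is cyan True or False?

True

Suppose cyan = 0.
(~green) alone gives green = 0.
(~teal) alone gives teal = 0.
But (teal) is also a unit clause — contradiction.
So every satisfying assignment has cyan = True.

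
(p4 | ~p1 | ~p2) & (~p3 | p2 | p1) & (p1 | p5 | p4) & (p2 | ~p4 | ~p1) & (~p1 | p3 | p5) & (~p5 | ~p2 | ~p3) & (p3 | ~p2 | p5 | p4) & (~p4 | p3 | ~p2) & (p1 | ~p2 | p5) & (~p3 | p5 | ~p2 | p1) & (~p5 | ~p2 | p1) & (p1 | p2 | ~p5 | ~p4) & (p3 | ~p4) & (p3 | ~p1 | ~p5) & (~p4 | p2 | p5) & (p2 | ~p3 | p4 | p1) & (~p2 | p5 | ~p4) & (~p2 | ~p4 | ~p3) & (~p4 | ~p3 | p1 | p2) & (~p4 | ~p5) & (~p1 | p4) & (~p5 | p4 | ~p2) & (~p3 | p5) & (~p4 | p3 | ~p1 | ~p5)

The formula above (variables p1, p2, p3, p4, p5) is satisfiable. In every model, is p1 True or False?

Suppose p1 = 1.
(p4) alone gives p4 = 1.
(p2) alone gives p2 = 1.
(p3) alone gives p3 = 1.
But (~p3) is also a unit clause — contradiction.
So every satisfying assignment has p1 = False.

False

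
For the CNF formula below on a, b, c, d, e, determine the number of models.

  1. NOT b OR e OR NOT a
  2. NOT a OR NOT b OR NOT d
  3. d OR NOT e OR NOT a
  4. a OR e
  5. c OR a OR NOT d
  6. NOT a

There are 2^5 = 32 truth assignments over (a, b, c, d, e).
Split on d. With d = true, the clauses containing d are satisfied and NOT d drops from the rest; 2 of the 2^4 = 16 assignments to the other variables satisfy what remains.
With d = false, by the same count on the reduced clause set, 4 assignments work.
Total: 2 + 4 = 6.

6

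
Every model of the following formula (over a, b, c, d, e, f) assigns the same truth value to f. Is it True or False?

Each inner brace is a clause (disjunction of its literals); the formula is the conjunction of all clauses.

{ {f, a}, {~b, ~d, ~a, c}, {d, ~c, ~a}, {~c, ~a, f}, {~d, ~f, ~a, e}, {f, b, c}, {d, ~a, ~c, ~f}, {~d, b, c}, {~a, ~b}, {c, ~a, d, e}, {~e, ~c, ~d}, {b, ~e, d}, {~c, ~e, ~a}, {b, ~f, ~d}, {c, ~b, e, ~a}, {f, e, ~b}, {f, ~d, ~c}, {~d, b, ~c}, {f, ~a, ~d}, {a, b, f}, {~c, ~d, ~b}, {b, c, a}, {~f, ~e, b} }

True

Suppose f = 0.
Unit clause (a) forces a = 1.
Unit clause (~c) forces c = 0.
Unit clause (b) forces b = 1.
But (~b) is also a unit clause — contradiction.
So every satisfying assignment has f = True.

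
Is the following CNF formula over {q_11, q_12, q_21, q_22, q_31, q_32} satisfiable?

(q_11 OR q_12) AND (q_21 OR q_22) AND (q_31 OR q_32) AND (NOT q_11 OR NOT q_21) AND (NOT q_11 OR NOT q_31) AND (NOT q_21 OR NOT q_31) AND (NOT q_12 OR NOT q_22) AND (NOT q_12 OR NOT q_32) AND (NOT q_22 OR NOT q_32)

No, unsatisfiable

Try q_11 = true.
From the singleton clause (NOT q_21), q_21 = false.
From the singleton clause (q_22), q_22 = true.
From the singleton clause (NOT q_31), q_31 = false.
From the singleton clause (q_32), q_32 = true.
But (NOT q_32) is also a unit clause — contradiction.
So q_11 must be the other value — set q_11 = false.
From the singleton clause (q_12), q_12 = true.
From the singleton clause (NOT q_22), q_22 = false.
From the singleton clause (q_21), q_21 = true.
From the singleton clause (NOT q_31), q_31 = false.
From the singleton clause (q_32), q_32 = true.
But (NOT q_32) is also a unit clause — contradiction.
Both values of q_11 lead to a conflict.
No assignment satisfies every clause.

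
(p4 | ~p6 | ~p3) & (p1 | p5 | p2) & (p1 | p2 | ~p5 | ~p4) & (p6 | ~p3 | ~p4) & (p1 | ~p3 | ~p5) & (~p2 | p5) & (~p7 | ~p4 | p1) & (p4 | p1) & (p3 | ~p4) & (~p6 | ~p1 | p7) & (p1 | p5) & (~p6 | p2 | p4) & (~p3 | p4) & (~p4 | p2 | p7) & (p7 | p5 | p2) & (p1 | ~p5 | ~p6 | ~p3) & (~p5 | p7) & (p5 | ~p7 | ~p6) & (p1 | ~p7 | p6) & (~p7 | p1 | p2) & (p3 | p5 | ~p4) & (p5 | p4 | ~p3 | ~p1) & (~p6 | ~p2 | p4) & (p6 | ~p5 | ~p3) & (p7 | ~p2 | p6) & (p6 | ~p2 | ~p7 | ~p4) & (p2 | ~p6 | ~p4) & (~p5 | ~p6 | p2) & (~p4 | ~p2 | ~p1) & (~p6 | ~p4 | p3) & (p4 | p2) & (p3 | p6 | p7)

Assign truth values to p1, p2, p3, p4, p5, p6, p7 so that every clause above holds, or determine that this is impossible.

Branch on p2: set p2 = 1.
From the singleton clause (p5), p5 = 1.
From the singleton clause (p7), p7 = 1.
Branch on p1: set p1 = 1.
From the singleton clause (~p4), p4 = 0.
From the singleton clause (~p3), p3 = 0.
From the singleton clause (~p6), p6 = 0.
Every clause now holds.

p1=1,  p2=1,  p3=0,  p4=0,  p5=1,  p6=0,  p7=1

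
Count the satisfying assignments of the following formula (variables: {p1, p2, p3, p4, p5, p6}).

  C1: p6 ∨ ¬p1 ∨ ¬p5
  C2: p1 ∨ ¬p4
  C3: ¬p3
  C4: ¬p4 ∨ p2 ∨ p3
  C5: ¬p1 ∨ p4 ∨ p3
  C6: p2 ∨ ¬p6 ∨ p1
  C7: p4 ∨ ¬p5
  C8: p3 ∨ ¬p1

There are 2^6 = 64 truth assignments over (p1, p2, p3, p4, p5, p6).
Split on p1. With p1 = True, the clauses containing p1 are satisfied and ¬p1 drops from the rest; 0 of the 2^5 = 32 assignments to the other variables satisfy what remains.
With p1 = False, by the same count on the reduced clause set, 3 assignments work.
(One model: p1=F, p2=F, p3=F, p4=F, p5=F, p6=F.)
Total: 0 + 3 = 3.

3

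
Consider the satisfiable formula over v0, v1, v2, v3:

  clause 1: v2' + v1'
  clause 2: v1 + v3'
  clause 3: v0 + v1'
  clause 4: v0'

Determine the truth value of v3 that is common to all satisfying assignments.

False

Suppose v3 = 1.
(v1) alone gives v1 = 1.
(v2') alone gives v2 = 0.
(v0) alone gives v0 = 1.
That conflicts with the unit clause (v0').
So every satisfying assignment has v3 = False.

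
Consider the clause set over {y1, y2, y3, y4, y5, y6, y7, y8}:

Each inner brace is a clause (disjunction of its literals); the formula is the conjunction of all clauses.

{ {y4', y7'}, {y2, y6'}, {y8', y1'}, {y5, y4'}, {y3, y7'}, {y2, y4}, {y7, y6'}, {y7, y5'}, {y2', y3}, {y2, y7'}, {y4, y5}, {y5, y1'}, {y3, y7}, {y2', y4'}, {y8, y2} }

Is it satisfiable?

Yes

Suppose y4 = 0.
From the singleton clause (y2), y2 = 1.
From the singleton clause (y3), y3 = 1.
From the singleton clause (y5), y5 = 1.
From the singleton clause (y7), y7 = 1.
Suppose y8 = 1.
From the singleton clause (y1'), y1 = 0.
Every clause is now satisfied; y6 is unconstrained.
A satisfying assignment: y1 ↦ 0,  y2 ↦ 1,  y3 ↦ 1,  y4 ↦ 0,  y5 ↦ 1,  y6 ↦ 0,  y7 ↦ 1,  y8 ↦ 1.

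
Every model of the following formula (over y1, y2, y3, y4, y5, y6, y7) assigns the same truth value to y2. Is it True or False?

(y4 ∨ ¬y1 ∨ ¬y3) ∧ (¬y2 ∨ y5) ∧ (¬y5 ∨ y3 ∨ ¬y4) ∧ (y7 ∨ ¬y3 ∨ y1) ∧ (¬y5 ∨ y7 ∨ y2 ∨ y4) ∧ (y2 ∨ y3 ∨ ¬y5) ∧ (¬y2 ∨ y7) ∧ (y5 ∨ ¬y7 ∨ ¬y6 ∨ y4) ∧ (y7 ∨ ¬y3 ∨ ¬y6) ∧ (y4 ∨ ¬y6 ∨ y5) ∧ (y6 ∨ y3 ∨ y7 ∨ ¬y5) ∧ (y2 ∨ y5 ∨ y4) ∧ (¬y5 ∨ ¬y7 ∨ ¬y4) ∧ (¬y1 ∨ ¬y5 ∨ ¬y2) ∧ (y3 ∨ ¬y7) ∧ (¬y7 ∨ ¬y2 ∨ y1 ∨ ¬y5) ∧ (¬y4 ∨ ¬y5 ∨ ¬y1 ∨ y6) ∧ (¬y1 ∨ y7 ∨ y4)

Suppose y2 = True.
(y5) alone gives y5 = True.
(y7) alone gives y7 = True.
(¬y4) alone gives y4 = False.
(¬y1) alone gives y1 = False.
But (y1) is also a unit clause — contradiction.
So every satisfying assignment has y2 = False.

False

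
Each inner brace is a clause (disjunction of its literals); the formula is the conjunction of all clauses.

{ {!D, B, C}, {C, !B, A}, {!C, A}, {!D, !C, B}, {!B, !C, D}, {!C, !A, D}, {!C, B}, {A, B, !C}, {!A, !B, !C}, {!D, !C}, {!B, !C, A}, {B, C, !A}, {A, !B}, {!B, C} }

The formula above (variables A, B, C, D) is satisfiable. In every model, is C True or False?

Suppose C = true.
(A) alone gives A = true.
(D) alone gives D = true.
Now (!D) is unsatisfied and unit — conflict.
So every satisfying assignment has C = False.

False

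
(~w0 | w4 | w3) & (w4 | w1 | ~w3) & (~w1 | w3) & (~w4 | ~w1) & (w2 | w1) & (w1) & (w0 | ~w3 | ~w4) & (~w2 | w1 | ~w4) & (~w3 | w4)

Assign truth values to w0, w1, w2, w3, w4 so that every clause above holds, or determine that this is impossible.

(w1) alone gives w1 = 1.
(w3) alone gives w3 = 1.
(~w4) alone gives w4 = 0.
Now (w4) is unsatisfied and unit — conflict.

UNSATISFIABLE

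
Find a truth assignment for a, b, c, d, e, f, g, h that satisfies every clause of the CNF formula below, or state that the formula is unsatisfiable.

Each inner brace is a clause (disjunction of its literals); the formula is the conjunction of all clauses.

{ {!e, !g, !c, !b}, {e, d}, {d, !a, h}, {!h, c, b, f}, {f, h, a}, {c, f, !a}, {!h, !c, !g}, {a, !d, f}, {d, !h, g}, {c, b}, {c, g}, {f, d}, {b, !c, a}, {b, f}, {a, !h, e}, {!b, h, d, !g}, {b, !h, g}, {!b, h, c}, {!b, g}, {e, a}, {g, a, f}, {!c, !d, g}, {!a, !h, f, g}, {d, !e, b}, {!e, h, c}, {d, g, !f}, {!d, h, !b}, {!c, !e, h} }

a ↦ false,  b ↦ true,  c ↦ false,  d ↦ false,  e ↦ true,  f ↦ true,  g ↦ true,  h ↦ true

Case e = true:
Case c = false:
Unit clause (b) forces b = true.
Unit clause (g) forces g = true.
Unit clause (h) forces h = true.
Case f = true:
All clauses hold; a, d can take either value.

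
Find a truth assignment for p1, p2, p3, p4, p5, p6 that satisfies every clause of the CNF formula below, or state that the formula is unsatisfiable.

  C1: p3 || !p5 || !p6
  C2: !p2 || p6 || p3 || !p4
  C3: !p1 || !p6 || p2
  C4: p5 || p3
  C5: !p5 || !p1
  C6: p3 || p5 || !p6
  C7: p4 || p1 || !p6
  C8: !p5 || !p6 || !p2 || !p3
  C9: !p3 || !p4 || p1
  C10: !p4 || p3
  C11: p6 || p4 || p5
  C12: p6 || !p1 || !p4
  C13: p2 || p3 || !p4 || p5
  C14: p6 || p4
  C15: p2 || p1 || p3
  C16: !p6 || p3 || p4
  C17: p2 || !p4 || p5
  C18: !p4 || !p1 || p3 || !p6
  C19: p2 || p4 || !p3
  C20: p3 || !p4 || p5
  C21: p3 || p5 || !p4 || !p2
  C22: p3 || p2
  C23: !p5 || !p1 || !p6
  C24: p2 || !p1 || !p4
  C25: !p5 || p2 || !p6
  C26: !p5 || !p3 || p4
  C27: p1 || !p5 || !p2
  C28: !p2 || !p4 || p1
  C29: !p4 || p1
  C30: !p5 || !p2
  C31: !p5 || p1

p1 ↦ true; p2 ↦ true; p3 ↦ true; p4 ↦ true; p5 ↦ false; p6 ↦ true

Suppose p5 = false.
Unit clause (p3) forces p3 = true.
Suppose p4 = true.
Unit clause (p1) forces p1 = true.
Unit clause (p6) forces p6 = true.
Unit clause (p2) forces p2 = true.
All clauses are satisfied.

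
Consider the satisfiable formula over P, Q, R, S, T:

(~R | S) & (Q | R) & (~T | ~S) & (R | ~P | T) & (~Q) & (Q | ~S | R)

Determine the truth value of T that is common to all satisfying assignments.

False

Suppose T = 1.
Unit clause (~S) forces S = 0.
Unit clause (~R) forces R = 0.
Unit clause (Q) forces Q = 1.
Now (~Q) is unsatisfied and unit — conflict.
So every satisfying assignment has T = False.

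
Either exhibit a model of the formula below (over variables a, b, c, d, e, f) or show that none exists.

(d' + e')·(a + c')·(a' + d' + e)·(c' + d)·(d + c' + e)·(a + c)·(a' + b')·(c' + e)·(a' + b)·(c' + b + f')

UNSATISFIABLE

Try d = 0.
(c') alone gives c = 0.
(a) alone gives a = 1.
(b') alone gives b = 0.
But (b) is also a unit clause — contradiction.
Backtrack on d: now try d = 1.
(e') alone gives e = 0.
(a') alone gives a = 0.
(c') alone gives c = 0.
But (c) is also a unit clause — contradiction.
Either choice for d ends in contradiction.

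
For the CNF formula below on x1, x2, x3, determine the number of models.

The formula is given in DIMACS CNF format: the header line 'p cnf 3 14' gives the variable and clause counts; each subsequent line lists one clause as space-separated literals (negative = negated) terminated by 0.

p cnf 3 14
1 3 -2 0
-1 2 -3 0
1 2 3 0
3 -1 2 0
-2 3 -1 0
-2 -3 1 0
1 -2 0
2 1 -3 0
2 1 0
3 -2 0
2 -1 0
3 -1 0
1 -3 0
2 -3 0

1

There are 2^3 = 8 truth assignments over (x1, x2, x3).
Split on x1. With x1 = True, the clauses containing x1 are satisfied and ¬x1 drops from the rest; 1 of the 2^2 = 4 assignments to the other variables satisfy what remains.
With x1 = False, by the same count on the reduced clause set, 0 assignments work.
Total: 1 + 0 = 1.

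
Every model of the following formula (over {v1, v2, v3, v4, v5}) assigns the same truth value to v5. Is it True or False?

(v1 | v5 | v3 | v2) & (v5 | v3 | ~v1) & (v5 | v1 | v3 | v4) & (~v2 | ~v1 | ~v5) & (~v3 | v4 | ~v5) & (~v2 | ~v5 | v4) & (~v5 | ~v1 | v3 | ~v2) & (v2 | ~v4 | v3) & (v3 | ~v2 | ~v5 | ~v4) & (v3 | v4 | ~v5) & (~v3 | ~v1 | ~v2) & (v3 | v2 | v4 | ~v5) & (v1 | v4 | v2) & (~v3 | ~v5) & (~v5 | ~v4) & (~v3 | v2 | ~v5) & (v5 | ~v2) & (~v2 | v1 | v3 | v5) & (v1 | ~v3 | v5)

Suppose v5 = 1.
From the singleton clause (~v3), v3 = 0.
From the singleton clause (v4), v4 = 1.
Now (~v4) is unsatisfied and unit — conflict.
So every satisfying assignment has v5 = False.

False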